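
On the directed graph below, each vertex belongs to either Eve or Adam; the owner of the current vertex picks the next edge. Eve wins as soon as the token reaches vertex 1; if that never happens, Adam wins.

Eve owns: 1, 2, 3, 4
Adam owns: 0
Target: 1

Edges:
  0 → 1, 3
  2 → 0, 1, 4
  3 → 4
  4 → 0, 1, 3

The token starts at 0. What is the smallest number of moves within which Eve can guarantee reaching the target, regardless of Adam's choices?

3

A0 = {1}
A1: add {2, 4} — 2 (Eve) has 2→1; 4 (Eve) has 4→1.
A2: add {3} — 3 (Eve) has 3→4.
A3: add {0} — 0 (Adam): all of {1, 3} already in.
A3 = all vertices. Fixed point.
0 enters the attractor at level 3, so Eve can force the target in 3 moves from there.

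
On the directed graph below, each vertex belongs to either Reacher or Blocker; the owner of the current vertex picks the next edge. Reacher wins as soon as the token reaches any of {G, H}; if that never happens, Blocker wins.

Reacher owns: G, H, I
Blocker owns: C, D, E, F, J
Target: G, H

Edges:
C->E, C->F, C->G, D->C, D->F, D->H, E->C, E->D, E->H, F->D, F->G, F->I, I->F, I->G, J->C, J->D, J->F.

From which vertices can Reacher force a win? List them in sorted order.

G, H, I

A0 = {G, H}
A1: add {I} — I (Reacher) has I→G.
A2 = A1; e.g. C (Blocker) can still go to E. Fixed point.
Reacher's winning region = {G, H, I}.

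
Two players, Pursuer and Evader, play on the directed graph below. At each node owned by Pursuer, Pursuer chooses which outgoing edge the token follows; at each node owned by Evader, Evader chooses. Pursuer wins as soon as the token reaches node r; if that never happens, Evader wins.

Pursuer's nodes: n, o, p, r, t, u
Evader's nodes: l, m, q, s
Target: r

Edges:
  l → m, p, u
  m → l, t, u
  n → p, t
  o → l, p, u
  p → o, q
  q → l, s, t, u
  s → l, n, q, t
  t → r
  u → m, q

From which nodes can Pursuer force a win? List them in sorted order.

n, r, t

A0 = {r}
A1: add {t} — t (Pursuer) has t→r.
A2: add {n} — n (Pursuer) has n→t.
A3 = A2; e.g. l (Evader) can still go to m. Fixed point.
Pursuer's winning region = {n, r, t}.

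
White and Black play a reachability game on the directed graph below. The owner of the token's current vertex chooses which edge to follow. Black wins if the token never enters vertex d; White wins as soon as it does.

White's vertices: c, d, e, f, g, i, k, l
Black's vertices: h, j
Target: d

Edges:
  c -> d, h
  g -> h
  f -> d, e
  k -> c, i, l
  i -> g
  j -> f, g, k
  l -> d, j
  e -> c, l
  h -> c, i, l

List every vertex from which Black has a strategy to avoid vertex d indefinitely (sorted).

A0 = {d}
A1: add {c, f, l} — c (White) has c→d; f (White) has f→d; l (White) has l→d.
A2: add {e, k} — e (White) has e→c; k (White) has k→c.
A3 = A2; e.g. g (White) has no edge into A2. Fixed point.
White's attractor = {c, d, e, f, k, l}; Black avoids the target exactly from the complement.

g, h, i, j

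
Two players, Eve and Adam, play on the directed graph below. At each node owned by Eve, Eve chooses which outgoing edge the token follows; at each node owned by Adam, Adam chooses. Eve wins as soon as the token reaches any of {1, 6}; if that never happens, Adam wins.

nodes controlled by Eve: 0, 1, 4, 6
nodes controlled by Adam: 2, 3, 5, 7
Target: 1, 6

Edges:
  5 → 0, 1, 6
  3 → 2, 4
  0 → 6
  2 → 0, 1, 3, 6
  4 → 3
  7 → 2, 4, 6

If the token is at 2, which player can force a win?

A0 = {1, 6}
A1: add {0} — 0 (Eve) has 0→6.
A2: add {5} — 5 (Adam): all of {0, 1, 6} already in.
A3 = A2; e.g. 2 (Adam) can still go to 3. Fixed point.
2 never enters the attractor, so Adam can avoid the target forever.

Adam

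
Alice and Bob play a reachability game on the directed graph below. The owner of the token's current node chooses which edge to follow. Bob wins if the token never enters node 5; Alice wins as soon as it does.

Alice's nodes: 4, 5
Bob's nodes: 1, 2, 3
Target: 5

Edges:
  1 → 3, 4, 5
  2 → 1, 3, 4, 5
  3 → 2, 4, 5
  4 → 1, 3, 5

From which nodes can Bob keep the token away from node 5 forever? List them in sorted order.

1, 2, 3

A0 = {5}
A1: add {4} — 4 (Alice) has 4→5.
A2 = A1; e.g. 1 (Bob) can still go to 3. Fixed point.
Alice's attractor = {4, 5}; Bob avoids the target exactly from the complement.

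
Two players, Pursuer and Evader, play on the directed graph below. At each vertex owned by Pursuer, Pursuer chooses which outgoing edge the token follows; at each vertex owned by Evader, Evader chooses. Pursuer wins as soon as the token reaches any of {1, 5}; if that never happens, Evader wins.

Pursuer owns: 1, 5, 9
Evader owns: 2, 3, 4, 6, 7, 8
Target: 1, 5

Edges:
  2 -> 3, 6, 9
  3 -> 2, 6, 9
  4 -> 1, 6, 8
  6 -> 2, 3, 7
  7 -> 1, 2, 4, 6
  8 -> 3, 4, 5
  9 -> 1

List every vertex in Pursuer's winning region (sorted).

A0 = {1, 5}
A1: add {9} — 9 (Pursuer) has 9→1.
A2 = A1; e.g. 2 (Evader) can still go to 3. Fixed point.
Pursuer's winning region = {1, 5, 9}.

1, 5, 9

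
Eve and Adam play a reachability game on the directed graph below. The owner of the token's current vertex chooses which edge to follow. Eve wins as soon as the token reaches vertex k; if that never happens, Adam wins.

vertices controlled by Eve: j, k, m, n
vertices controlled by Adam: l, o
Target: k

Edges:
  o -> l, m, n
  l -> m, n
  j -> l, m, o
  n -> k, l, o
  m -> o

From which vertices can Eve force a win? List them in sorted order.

A0 = {k}
A1: add {n} — n (Eve) has n→k.
A2 = A1; e.g. j (Eve) has no edge into A1. Fixed point.
Eve's winning region = {k, n}.

k, n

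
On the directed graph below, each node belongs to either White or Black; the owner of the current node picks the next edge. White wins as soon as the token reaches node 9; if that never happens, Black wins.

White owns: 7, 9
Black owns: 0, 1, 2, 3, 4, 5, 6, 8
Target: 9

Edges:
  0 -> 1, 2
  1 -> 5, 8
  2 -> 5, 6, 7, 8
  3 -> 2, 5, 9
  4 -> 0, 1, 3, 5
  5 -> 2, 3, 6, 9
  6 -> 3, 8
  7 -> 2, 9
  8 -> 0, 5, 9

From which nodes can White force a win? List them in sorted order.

A0 = {9}
A1: add {7} — 7 (White) has 7→9.
A2 = A1; e.g. 0 (Black) can still go to 1. Fixed point.
White's winning region = {7, 9}.

7, 9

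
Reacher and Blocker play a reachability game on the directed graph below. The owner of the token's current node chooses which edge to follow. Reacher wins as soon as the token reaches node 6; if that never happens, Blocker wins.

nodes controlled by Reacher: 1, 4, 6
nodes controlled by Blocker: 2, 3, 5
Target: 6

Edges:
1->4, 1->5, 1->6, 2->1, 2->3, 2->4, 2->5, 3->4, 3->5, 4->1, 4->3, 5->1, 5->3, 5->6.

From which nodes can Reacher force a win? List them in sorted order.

A0 = {6}
A1: add {1} — 1 (Reacher) has 1→6.
A2: add {4} — 4 (Reacher) has 4→1.
A3 = A2; e.g. 2 (Blocker) can still go to 3. Fixed point.
Reacher's winning region = {1, 4, 6}.

1, 4, 6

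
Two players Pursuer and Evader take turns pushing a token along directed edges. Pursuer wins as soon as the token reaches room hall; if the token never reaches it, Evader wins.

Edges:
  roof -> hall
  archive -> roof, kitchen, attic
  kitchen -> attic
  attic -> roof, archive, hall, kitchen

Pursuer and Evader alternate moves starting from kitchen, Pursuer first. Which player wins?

Track states (vertex, player-to-move).
A0 = {(hall,Pursuer), (hall,Evader)}
A1: add {(roof,Pursuer), (roof,Evader), (attic,Pursuer)}.
A2: add {(archive,Pursuer), (kitchen,Evader)}.
A3 = A2; e.g. (archive,Evader) stays out. (kitchen,Pursuer) never enters ⇒ Evader avoids the target.

Evader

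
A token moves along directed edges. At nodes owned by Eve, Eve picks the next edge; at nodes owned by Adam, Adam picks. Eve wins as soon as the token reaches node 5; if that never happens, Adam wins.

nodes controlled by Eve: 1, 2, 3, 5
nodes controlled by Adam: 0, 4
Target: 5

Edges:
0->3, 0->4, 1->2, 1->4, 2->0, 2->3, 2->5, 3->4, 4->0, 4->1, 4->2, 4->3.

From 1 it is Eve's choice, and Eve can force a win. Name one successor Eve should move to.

2

A0 = {5}
A1: add {2} — 2 (Eve) has 2→5.
A2: add {1} — 1 (Eve) has 1→2.
A3 = A2; e.g. 0 (Adam) can still go to 3. Fixed point.
From 1, successor 2 is in the attractor (rank 1); the other successor 4 is not.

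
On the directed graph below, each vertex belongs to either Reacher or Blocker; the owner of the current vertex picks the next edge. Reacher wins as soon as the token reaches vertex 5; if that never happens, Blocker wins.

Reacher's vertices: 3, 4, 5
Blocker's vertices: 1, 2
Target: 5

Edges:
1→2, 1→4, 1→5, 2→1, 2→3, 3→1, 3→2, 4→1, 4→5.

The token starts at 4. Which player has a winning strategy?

Reacher

A0 = {5}
A1: add {4} — 4 (Reacher) has 4→5.
A2 = A1; e.g. 1 (Blocker) can still go to 2. Fixed point.
4 ∈ A1, so Reacher can force the target.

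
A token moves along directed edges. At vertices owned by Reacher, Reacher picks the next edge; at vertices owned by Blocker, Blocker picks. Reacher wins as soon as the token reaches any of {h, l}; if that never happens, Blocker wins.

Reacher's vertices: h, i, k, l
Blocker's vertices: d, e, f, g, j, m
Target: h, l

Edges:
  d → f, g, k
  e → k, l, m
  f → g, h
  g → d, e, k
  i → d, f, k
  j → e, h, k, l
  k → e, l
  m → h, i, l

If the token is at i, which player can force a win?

Reacher

A0 = {h, l}
A1: add {k} — k (Reacher) has k→l.
A2: add {i} — i (Reacher) has i→k.
i ∈ A2, so Reacher can force the target.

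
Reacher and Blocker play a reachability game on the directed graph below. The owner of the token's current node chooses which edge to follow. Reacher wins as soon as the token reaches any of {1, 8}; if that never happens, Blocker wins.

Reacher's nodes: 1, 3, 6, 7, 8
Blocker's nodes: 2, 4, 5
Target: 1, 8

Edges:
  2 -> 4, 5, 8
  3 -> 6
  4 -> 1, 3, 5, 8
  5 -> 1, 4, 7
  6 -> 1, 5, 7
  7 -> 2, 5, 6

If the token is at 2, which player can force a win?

A0 = {1, 8}
A1: add {6} — 6 (Reacher) has 6→1.
A2: add {3, 7} — 3 (Reacher) has 3→6; 7 (Reacher) has 7→6.
A3 = A2; e.g. 2 (Blocker) can still go to 4. Fixed point.
2 never enters the attractor, so Blocker can avoid the target forever.

Blocker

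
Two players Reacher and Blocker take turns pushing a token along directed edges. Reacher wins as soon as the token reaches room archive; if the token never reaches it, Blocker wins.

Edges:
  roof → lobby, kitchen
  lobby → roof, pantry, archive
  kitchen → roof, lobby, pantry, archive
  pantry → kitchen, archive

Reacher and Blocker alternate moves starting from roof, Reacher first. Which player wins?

Track states (vertex, player-to-move).
A0 = {(archive,Reacher), (archive,Blocker)}
A1: add {(lobby,Reacher), (kitchen,Reacher), (pantry,Reacher)}.
A2: add {(roof,Blocker), (pantry,Blocker)}.
A3 = A2; e.g. (roof,Reacher) stays out. (roof,Reacher) never enters ⇒ Blocker avoids the target.

Blocker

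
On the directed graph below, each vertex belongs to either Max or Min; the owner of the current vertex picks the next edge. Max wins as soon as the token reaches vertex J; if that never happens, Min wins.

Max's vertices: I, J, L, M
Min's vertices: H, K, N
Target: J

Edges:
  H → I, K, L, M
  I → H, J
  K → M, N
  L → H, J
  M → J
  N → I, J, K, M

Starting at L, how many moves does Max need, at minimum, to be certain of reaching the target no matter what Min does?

A0 = {J}
A1: add {I, L, M} — I (Max) has I→J; L (Max) has L→J; M (Max) has M→J.
A2 = A1; e.g. H (Min) can still go to K. Fixed point.
L enters the attractor at level 1, so Max can force the target in 1 move from there.

1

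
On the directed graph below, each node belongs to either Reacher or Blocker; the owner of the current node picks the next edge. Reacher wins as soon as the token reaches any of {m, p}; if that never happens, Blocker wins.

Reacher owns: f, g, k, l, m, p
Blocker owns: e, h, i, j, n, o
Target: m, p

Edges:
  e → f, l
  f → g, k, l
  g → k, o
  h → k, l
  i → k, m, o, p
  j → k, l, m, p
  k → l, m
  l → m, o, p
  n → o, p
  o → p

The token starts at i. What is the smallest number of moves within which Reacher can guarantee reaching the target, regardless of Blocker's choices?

2

A0 = {m, p}
A1: add {k, l, o} — k (Reacher) has k→m; l (Reacher) has l→m; o (Blocker): all of {p} already in.
A2: add {f, g, h, i, j, n} — f (Reacher) has f→k; g (Reacher) has g→k; h (Blocker): all of {k, l} already in; i (Blocker): all of {k, m, o, p} already in; j (Blocker): all of {k, l, m, p} already in; n (Blocker): all of {o, p} already in.
i enters the attractor at level 2, so Reacher can force the target in 2 moves from there.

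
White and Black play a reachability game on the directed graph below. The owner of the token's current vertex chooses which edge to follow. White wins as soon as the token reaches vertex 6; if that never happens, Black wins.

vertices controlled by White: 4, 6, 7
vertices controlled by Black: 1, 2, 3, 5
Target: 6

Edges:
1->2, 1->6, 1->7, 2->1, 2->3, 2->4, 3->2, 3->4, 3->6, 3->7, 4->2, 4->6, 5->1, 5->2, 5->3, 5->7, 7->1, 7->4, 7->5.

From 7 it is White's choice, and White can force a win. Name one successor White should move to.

A0 = {6}
A1: add {4} — 4 (White) has 4→6.
A2: add {7} — 7 (White) has 7→4.
A3 = A2; e.g. 1 (Black) can still go to 2. Fixed point.
From 7, successor 4 is in the attractor (rank 1); the other successors 1, 5 are not.

4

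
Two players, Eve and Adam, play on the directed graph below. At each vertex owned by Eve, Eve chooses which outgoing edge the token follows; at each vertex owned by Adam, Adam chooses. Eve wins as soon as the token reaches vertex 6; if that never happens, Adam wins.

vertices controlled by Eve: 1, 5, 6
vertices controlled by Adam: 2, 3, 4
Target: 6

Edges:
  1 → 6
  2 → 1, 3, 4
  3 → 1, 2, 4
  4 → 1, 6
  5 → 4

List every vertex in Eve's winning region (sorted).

1, 4, 5, 6

A0 = {6}
A1: add {1} — 1 (Eve) has 1→6.
A2: add {4} — 4 (Adam): all of {1, 6} already in.
A3: add {5} — 5 (Eve) has 5→4.
A4 = A3; e.g. 2 (Adam) can still go to 3. Fixed point.
Eve's winning region = {1, 4, 5, 6}.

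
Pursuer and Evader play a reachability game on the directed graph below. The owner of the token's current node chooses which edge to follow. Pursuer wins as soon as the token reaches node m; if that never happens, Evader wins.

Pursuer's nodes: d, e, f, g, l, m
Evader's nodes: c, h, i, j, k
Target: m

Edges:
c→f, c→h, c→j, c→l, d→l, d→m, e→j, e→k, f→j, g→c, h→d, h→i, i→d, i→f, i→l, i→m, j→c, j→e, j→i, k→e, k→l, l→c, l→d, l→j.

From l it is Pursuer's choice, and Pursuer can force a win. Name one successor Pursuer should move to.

A0 = {m}
A1: add {d} — d (Pursuer) has d→m.
A2: add {l} — l (Pursuer) has l→d.
A3 = A2; e.g. c (Evader) can still go to f. Fixed point.
From l, successor d is in the attractor (rank 1); the other successors c, j are not.

d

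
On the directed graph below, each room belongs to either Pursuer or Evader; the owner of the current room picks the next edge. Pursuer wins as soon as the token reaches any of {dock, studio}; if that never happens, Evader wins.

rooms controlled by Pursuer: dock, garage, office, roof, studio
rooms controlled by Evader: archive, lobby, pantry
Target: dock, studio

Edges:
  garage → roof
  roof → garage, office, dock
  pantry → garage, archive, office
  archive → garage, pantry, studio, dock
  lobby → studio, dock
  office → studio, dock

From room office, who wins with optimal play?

Pursuer

A0 = {dock, studio}
A1: add {lobby, office, roof} — roof (Pursuer) has roof→dock; lobby (Evader): all of {studio, dock} already in; office (Pursuer) has office→studio.
office ∈ A1, so Pursuer can force the target.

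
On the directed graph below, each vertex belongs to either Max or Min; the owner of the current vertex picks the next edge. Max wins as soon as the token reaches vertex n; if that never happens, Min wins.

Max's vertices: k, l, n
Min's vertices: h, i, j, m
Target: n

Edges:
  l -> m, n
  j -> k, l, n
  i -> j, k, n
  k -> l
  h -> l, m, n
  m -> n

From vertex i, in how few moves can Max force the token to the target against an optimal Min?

A0 = {n}
A1: add {l, m} — l (Max) has l→n; m (Min): all of {n} already in.
A2: add {h, k} — h (Min): all of {l, m, n} already in; k (Max) has k→l.
A3: add {j} — j (Min): all of {k, l, n} already in.
A4: add {i} — i (Min): all of {j, k, n} already in.
A4 = all vertices. Fixed point.
i enters the attractor at level 4, so Max can force the target in 4 moves from there.

4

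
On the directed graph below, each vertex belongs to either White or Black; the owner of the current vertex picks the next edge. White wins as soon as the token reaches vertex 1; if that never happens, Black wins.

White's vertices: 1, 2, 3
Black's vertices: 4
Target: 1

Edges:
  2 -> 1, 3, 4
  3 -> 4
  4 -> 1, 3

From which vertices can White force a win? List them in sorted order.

1, 2

A0 = {1}
A1: add {2} — 2 (White) has 2→1.
A2 = A1; e.g. 3 (White) has no edge into A1. Fixed point.
White's winning region = {1, 2}.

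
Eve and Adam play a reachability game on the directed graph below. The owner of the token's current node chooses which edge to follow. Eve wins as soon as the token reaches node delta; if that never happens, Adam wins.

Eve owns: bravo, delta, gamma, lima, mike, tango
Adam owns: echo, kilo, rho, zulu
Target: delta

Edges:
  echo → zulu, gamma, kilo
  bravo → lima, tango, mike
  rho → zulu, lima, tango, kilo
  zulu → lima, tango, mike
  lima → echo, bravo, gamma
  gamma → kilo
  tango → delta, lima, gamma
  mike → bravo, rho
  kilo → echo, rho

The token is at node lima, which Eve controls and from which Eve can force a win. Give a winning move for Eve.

A0 = {delta}
A1: add {tango} — tango (Eve) has tango→delta.
A2: add {bravo} — bravo (Eve) has bravo→tango.
A3: add {lima, mike} — lima (Eve) has lima→bravo; mike (Eve) has mike→bravo.
A4: add {zulu} — zulu (Adam): all of {lima, tango, mike} already in.
A5 = A4; e.g. echo (Adam) can still go to gamma. Fixed point.
From lima, successor bravo is in the attractor (rank 2); the other successors echo, gamma are not.

bravo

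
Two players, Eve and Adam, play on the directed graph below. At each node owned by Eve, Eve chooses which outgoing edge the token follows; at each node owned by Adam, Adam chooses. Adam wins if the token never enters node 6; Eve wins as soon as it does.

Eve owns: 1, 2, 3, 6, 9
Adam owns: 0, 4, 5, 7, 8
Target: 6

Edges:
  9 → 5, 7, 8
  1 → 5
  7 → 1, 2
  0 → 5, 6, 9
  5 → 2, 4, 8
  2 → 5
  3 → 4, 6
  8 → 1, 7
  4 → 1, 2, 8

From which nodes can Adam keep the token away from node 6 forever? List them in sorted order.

A0 = {6}
A1: add {3} — 3 (Eve) has 3→6.
A2 = A1; e.g. 0 (Adam) can still go to 5. Fixed point.
Eve's attractor = {3, 6}; Adam avoids the target exactly from the complement.

0, 1, 2, 4, 5, 7, 8, 9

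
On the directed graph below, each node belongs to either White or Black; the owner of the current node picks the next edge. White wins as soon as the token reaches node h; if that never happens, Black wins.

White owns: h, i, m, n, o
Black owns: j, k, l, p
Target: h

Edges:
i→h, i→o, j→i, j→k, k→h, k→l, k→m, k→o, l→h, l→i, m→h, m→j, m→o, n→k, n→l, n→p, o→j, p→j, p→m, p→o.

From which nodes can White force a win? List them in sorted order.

A0 = {h}
A1: add {i, m} — i (White) has i→h; m (White) has m→h.
A2: add {l} — l (Black): all of {h, i} already in.
A3: add {n} — n (White) has n→l.
A4 = A3; e.g. j (Black) can still go to k. Fixed point.
White's winning region = {h, i, l, m, n}.

h, i, l, m, n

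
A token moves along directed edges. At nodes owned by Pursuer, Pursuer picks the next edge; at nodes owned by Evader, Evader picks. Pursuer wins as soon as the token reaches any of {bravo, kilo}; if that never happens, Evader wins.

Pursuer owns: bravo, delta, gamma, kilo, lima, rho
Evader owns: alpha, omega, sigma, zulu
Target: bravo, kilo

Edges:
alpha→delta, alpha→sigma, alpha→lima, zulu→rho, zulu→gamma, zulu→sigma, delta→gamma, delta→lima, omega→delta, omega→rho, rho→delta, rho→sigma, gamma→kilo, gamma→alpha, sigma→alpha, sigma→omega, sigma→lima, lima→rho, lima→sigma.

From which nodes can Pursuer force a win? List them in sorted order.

A0 = {bravo, kilo}
A1: add {gamma} — gamma (Pursuer) has gamma→kilo.
A2: add {delta} — delta (Pursuer) has delta→gamma.
A3: add {rho} — rho (Pursuer) has rho→delta.
A4: add {lima, omega} — omega (Evader): all of {delta, rho} already in; lima (Pursuer) has lima→rho.
A5 = A4; e.g. alpha (Evader) can still go to sigma. Fixed point.
Pursuer's winning region = {bravo, delta, gamma, kilo, lima, omega, rho}.

bravo, delta, gamma, kilo, lima, omega, rho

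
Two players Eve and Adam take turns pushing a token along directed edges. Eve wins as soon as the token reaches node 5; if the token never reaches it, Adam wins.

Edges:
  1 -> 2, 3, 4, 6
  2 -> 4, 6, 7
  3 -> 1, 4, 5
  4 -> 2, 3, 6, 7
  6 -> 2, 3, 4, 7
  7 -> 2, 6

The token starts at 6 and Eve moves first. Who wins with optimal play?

Adam

Track states (vertex, player-to-move).
A0 = {(5,Eve), (5,Adam)}
A1: add {(3,Eve)}.
A2 = A1; e.g. (1,Eve) stays out. (6,Eve) never enters ⇒ Adam avoids the target.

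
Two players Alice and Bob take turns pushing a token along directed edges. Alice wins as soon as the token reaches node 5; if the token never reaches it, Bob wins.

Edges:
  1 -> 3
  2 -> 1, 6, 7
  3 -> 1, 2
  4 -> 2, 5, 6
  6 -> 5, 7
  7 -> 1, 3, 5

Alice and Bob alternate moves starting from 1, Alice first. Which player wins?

Bob

Track states (vertex, player-to-move).
A0 = {(5,Alice), (5,Bob)}
A1: add {(4,Alice), (6,Alice), (7,Alice)}.
A2: add {(6,Bob)}.
A3: add {(2,Alice)}.
A4: add {(4,Bob)}.
A5 = A4; e.g. (1,Alice) stays out. (1,Alice) never enters ⇒ Bob avoids the target.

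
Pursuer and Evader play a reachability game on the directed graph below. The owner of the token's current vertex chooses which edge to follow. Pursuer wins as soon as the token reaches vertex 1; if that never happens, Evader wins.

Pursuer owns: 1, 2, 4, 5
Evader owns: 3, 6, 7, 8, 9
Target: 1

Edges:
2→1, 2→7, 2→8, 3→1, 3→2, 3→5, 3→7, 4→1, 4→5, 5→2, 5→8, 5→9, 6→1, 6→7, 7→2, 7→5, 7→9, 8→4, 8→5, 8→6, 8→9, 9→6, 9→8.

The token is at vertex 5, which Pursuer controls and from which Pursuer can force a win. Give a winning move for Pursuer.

2

A0 = {1}
A1: add {2, 4} — 2 (Pursuer) has 2→1; 4 (Pursuer) has 4→1.
A2: add {5} — 5 (Pursuer) has 5→2.
A3 = A2; e.g. 3 (Evader) can still go to 7. Fixed point.
From 5, successor 2 is in the attractor (rank 1); the other successors 8, 9 are not.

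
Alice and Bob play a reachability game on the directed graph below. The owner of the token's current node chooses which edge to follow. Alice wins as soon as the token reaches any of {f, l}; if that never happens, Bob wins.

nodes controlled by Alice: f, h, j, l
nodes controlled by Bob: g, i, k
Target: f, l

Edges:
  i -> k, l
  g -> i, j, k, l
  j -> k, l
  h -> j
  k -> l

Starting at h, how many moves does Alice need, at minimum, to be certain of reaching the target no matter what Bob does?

2

A0 = {f, l}
A1: add {j, k} — j (Alice) has j→l; k (Bob): all of {l} already in.
A2: add {h, i} — h (Alice) has h→j; i (Bob): all of {k, l} already in.
h enters the attractor at level 2, so Alice can force the target in 2 moves from there.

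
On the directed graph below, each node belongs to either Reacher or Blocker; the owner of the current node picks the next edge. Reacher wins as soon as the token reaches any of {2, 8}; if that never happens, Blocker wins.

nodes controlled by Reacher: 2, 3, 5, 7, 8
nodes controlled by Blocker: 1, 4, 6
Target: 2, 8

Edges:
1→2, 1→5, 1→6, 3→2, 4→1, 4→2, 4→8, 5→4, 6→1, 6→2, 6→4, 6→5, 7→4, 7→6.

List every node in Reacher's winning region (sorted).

2, 3, 8

A0 = {2, 8}
A1: add {3} — 3 (Reacher) has 3→2.
A2 = A1; e.g. 1 (Blocker) can still go to 5. Fixed point.
Reacher's winning region = {2, 3, 8}.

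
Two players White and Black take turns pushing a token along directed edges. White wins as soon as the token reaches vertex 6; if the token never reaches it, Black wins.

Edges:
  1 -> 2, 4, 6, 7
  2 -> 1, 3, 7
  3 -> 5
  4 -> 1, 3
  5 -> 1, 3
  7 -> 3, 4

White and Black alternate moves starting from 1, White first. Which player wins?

White

Track states (vertex, player-to-move).
A0 = {(6,White), (6,Black)}
A1: add {(1,White)}.
(1,White) ∈ A1 ⇒ White forces the target.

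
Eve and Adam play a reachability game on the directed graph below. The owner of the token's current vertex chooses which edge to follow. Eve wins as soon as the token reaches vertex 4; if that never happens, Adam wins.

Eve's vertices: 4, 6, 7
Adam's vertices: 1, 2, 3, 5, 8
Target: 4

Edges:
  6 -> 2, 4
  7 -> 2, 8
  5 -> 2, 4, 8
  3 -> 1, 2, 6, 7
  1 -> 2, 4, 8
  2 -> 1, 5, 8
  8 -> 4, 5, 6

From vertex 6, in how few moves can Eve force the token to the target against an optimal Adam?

1

A0 = {4}
A1: add {6} — 6 (Eve) has 6→4.
A2 = A1; e.g. 1 (Adam) can still go to 2. Fixed point.
6 enters the attractor at level 1, so Eve can force the target in 1 move from there.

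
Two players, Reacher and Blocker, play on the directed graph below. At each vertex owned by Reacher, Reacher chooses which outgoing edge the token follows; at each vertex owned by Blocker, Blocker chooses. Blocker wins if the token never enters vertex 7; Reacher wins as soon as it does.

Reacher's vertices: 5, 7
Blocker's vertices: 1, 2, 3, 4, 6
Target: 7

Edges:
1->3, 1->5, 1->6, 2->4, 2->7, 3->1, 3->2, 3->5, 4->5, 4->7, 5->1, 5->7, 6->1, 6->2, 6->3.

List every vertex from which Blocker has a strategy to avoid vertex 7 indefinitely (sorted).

1, 3, 6

A0 = {7}
A1: add {5} — 5 (Reacher) has 5→7.
A2: add {4} — 4 (Blocker): all of {5, 7} already in.
A3: add {2} — 2 (Blocker): all of {4, 7} already in.
A4 = A3; e.g. 1 (Blocker) can still go to 3. Fixed point.
Reacher's attractor = {2, 4, 5, 7}; Blocker avoids the target exactly from the complement.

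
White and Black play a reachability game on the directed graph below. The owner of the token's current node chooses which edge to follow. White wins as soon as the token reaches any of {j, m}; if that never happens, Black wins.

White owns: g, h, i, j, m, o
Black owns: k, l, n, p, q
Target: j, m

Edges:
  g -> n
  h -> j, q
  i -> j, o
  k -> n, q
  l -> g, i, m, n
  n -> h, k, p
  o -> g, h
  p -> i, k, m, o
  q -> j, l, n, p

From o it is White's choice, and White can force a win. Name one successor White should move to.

A0 = {j, m}
A1: add {h, i} — h (White) has h→j; i (White) has i→j.
A2: add {o} — o (White) has o→h.
A3 = A2; e.g. g (White) has no edge into A2. Fixed point.
From o, successor h is in the attractor (rank 1); the other successor g is not.

h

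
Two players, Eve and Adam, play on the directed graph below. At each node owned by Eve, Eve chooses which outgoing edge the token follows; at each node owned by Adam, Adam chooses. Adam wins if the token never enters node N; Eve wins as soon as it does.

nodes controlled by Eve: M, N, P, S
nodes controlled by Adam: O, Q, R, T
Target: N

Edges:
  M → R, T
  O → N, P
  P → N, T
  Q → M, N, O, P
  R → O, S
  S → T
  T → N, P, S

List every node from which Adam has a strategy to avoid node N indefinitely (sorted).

A0 = {N}
A1: add {P} — P (Eve) has P→N.
A2: add {O} — O (Adam): all of {N, P} already in.
A3 = A2; e.g. M (Eve) has no edge into A2. Fixed point.
Eve's attractor = {N, O, P}; Adam avoids the target exactly from the complement.

M, Q, R, S, T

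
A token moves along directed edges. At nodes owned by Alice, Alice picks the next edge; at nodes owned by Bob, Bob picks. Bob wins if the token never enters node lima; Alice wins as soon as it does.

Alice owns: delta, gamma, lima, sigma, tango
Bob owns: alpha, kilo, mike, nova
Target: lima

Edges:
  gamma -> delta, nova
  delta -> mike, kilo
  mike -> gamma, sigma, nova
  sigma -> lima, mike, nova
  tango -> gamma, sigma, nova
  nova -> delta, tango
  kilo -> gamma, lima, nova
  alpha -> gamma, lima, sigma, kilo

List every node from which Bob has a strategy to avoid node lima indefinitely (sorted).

A0 = {lima}
A1: add {sigma} — sigma (Alice) has sigma→lima.
A2: add {tango} — tango (Alice) has tango→sigma.
A3 = A2; e.g. gamma (Alice) has no edge into A2. Fixed point.
Alice's attractor = {lima, sigma, tango}; Bob avoids the target exactly from the complement.

alpha, delta, gamma, kilo, mike, nova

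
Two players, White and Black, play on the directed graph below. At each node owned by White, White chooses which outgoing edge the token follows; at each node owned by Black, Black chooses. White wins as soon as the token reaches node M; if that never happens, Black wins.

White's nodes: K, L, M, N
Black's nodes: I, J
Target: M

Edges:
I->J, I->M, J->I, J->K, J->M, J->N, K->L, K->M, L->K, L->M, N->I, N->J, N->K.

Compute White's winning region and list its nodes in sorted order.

A0 = {M}
A1: add {K, L} — K (White) has K→M; L (White) has L→M.
A2: add {N} — N (White) has N→K.
A3 = A2; e.g. I (Black) can still go to J. Fixed point.
White's winning region = {K, L, M, N}.

K, L, M, N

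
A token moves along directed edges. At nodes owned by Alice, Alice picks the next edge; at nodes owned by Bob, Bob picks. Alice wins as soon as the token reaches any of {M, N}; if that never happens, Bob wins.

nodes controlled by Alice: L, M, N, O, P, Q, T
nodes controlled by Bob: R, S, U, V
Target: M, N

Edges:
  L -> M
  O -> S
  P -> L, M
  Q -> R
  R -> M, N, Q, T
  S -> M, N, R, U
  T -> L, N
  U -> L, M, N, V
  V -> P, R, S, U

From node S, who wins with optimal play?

A0 = {M, N}
A1: add {L, P, T} — L (Alice) has L→M; P (Alice) has P→M; T (Alice) has T→N.
A2 = A1; e.g. O (Alice) has no edge into A1. Fixed point.
S never enters the attractor, so Bob can avoid the target forever.

Bob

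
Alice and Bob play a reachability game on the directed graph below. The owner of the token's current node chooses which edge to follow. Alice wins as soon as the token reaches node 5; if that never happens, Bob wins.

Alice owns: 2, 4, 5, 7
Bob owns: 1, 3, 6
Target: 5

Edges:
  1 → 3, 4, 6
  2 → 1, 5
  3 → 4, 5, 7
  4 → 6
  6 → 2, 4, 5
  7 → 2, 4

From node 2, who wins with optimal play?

A0 = {5}
A1: add {2} — 2 (Alice) has 2→5.
2 ∈ A1, so Alice can force the target.

Alice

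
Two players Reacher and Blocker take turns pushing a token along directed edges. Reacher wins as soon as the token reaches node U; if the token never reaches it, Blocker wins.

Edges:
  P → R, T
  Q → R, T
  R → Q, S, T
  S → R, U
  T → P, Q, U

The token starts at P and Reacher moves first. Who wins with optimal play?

Blocker

Track states (vertex, player-to-move).
A0 = {(U,Reacher), (U,Blocker)}
A1: add {(S,Reacher), (T,Reacher)}.
A2 = A1; e.g. (P,Reacher) stays out. (P,Reacher) never enters ⇒ Blocker avoids the target.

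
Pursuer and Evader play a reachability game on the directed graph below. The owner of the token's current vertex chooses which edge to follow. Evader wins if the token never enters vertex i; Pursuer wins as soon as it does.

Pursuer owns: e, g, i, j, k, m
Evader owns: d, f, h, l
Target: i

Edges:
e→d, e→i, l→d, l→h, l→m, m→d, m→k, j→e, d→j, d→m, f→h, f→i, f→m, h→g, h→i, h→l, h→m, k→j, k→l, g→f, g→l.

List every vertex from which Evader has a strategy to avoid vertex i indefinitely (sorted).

f, g, h, l

A0 = {i}
A1: add {e} — e (Pursuer) has e→i.
A2: add {j} — j (Pursuer) has j→e.
A3: add {k} — k (Pursuer) has k→j.
A4: add {m} — m (Pursuer) has m→k.
A5: add {d} — d (Evader): all of {j, m} already in.
A6 = A5; e.g. f (Evader) can still go to h. Fixed point.
Pursuer's attractor = {d, e, i, j, k, m}; Evader avoids the target exactly from the complement.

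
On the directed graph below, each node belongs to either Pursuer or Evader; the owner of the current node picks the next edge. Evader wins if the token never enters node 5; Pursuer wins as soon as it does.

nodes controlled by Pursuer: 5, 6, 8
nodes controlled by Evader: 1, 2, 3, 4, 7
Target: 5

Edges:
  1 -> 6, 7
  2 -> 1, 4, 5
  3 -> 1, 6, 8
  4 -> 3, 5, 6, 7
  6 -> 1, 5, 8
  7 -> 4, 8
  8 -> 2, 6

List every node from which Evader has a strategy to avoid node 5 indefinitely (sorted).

A0 = {5}
A1: add {6} — 6 (Pursuer) has 6→5.
A2: add {8} — 8 (Pursuer) has 8→6.
A3 = A2; e.g. 1 (Evader) can still go to 7. Fixed point.
Pursuer's attractor = {5, 6, 8}; Evader avoids the target exactly from the complement.

1, 2, 3, 4, 7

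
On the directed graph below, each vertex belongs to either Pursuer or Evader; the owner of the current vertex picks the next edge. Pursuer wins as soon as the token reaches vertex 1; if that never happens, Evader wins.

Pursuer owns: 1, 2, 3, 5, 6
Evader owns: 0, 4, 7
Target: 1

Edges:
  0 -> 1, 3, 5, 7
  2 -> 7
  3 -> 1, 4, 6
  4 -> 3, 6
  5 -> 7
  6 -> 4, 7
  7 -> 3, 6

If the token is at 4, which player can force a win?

A0 = {1}
A1: add {3} — 3 (Pursuer) has 3→1.
A2 = A1; e.g. 0 (Evader) can still go to 5. Fixed point.
4 never enters the attractor, so Evader can avoid the target forever.

Evader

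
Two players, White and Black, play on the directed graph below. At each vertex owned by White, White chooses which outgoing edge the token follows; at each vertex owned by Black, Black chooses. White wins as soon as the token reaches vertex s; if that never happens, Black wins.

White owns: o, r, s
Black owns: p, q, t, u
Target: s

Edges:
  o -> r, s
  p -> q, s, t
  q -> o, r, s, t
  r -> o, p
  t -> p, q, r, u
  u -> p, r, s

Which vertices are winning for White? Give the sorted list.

A0 = {s}
A1: add {o} — o (White) has o→s.
A2: add {r} — r (White) has r→o.
A3 = A2; e.g. p (Black) can still go to q. Fixed point.
White's winning region = {o, r, s}.

o, r, s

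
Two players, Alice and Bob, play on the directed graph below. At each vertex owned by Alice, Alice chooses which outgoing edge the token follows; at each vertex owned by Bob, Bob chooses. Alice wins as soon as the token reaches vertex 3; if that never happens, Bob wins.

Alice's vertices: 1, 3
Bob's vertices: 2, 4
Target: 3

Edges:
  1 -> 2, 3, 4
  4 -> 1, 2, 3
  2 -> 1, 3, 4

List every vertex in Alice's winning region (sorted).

1, 3

A0 = {3}
A1: add {1} — 1 (Alice) has 1→3.
A2 = A1; e.g. 2 (Bob) can still go to 4. Fixed point.
Alice's winning region = {1, 3}.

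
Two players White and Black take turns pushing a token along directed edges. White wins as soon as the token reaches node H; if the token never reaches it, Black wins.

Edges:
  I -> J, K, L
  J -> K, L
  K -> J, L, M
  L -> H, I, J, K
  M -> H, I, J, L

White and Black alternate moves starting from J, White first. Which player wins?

Track states (vertex, player-to-move).
A0 = {(H,White), (H,Black)}
A1: add {(L,White), (M,White)}.
A2 = A1; e.g. (I,White) stays out. (J,White) never enters ⇒ Black avoids the target.

Black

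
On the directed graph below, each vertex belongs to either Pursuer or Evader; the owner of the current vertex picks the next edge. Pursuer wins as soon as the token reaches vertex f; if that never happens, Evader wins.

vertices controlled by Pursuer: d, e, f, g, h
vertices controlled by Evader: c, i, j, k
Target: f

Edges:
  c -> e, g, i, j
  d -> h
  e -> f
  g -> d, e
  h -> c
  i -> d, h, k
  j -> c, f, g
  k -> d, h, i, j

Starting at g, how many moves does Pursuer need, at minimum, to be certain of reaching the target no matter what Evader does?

2

A0 = {f}
A1: add {e} — e (Pursuer) has e→f.
A2: add {g} — g (Pursuer) has g→e.
A3 = A2; e.g. c (Evader) can still go to i. Fixed point.
g enters the attractor at level 2, so Pursuer can force the target in 2 moves from there.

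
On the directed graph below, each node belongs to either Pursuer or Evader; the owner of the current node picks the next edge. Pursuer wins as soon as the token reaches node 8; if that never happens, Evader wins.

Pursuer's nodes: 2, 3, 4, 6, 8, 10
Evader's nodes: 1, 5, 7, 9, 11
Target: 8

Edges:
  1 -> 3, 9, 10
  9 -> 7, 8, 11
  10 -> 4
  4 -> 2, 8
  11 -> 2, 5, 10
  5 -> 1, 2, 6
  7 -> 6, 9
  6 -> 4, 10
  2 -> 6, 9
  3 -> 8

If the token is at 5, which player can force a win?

A0 = {8}
A1: add {3, 4} — 3 (Pursuer) has 3→8; 4 (Pursuer) has 4→8.
A2: add {6, 10} — 6 (Pursuer) has 6→4; 10 (Pursuer) has 10→4.
A3: add {2} — 2 (Pursuer) has 2→6.
A4 = A3; e.g. 1 (Evader) can still go to 9. Fixed point.
5 never enters the attractor, so Evader can avoid the target forever.

Evader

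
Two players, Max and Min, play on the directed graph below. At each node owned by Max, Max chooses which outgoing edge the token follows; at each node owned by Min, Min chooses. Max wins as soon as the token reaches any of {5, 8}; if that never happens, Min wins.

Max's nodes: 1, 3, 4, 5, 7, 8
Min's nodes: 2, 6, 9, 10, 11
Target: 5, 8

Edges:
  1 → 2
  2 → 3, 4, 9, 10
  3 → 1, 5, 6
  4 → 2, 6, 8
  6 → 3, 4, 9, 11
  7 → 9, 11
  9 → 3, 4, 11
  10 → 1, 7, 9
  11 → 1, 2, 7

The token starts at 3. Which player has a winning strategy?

A0 = {5, 8}
A1: add {3, 4} — 3 (Max) has 3→5; 4 (Max) has 4→8.
A2 = A1; e.g. 1 (Max) has no edge into A1. Fixed point.
3 ∈ A1, so Max can force the target.

Max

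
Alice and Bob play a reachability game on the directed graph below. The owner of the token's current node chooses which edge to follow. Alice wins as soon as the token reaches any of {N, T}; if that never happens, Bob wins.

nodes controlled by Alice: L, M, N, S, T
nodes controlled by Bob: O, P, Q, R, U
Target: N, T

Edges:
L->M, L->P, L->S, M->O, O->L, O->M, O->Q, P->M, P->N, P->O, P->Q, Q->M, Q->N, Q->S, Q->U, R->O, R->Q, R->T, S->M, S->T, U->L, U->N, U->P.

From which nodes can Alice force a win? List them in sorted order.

A0 = {N, T}
A1: add {S} — S (Alice) has S→T.
A2: add {L} — L (Alice) has L→S.
A3 = A2; e.g. M (Alice) has no edge into A2. Fixed point.
Alice's winning region = {L, N, S, T}.

L, N, S, T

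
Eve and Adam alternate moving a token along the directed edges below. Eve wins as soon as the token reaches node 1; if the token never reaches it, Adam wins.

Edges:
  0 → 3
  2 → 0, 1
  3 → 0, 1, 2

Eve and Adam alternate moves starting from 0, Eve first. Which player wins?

Adam

Track states (vertex, player-to-move).
A0 = {(1,Eve), (1,Adam)}
A1: add {(2,Eve), (3,Eve)}.
A2: add {(0,Adam)}.
A3 = A2; e.g. (0,Eve) stays out. (0,Eve) never enters ⇒ Adam avoids the target.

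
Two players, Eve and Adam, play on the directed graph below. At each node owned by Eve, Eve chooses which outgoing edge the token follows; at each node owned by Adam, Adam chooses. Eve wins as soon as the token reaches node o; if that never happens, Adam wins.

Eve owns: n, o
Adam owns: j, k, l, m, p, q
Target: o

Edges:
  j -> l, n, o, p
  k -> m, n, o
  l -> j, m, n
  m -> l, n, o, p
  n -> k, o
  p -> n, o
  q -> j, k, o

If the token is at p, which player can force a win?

A0 = {o}
A1: add {n} — n (Eve) has n→o.
A2: add {p} — p (Adam): all of {n, o} already in.
A3 = A2; e.g. j (Adam) can still go to l. Fixed point.
p ∈ A2, so Eve can force the target.

Eve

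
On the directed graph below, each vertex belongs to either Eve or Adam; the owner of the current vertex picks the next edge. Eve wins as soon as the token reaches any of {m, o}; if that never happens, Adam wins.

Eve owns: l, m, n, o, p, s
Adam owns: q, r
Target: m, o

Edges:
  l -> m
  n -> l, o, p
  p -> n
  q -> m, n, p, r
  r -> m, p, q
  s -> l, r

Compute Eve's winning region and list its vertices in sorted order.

l, m, n, o, p, s

A0 = {m, o}
A1: add {l, n} — l (Eve) has l→m; n (Eve) has n→o.
A2: add {p, s} — p (Eve) has p→n; s (Eve) has s→l.
A3 = A2; e.g. q (Adam) can still go to r. Fixed point.
Eve's winning region = {l, m, n, o, p, s}.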